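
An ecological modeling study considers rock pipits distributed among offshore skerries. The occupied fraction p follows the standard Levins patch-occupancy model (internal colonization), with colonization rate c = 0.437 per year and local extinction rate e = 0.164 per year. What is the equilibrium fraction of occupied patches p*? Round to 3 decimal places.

At equilibrium, colonization balances extinction: c·p*·(1−p*) = e·p*.
So p* = 1 − e/c = 1 − 0.164/0.437 = 1 − 0.3753 = 0.6247.

0.625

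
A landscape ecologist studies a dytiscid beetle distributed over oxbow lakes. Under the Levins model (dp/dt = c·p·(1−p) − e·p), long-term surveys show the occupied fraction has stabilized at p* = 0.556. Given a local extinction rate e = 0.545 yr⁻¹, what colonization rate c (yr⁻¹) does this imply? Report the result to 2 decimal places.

1.23

At equilibrium c(1−p*) = e, so c = e/(1−p*).
c = 0.545/(1 − 0.556) = 0.545/0.4440 = 1.2275.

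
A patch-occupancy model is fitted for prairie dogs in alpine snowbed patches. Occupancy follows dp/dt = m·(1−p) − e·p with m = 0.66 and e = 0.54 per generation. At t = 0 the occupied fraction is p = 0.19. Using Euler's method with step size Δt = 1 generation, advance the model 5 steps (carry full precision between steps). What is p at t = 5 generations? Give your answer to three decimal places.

Update rule: p ← p + [m·(1−p) − e·p]·Δt with Δt = 1.
p: 0.19000 → 0.62200  (Δp = +0.43200)
p: 0.62200 → 0.53560  (Δp = -0.08640)
p: 0.53560 → 0.55288  (Δp = +0.01728)
p: 0.55288 → 0.54942  (Δp = -0.00346)
p: 0.54942 → 0.55012  (Δp = +0.00069)

0.550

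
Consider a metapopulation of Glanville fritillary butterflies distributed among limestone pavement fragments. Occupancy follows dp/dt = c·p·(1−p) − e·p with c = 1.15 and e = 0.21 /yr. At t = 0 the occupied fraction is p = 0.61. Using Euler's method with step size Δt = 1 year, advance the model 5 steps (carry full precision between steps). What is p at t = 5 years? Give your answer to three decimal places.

Update rule: p ← p + [c·p·(1−p) − e·p]·Δt with Δt = 1.
step 1: Δp = +0.14548, p = 0.75548
step 2: Δp = +0.05378, p = 0.80927
step 3: Δp = +0.00756, p = 0.81683
step 4: Δp = +0.00053, p = 0.81736
step 5: Δp = +0.00003, p = 0.81739

0.817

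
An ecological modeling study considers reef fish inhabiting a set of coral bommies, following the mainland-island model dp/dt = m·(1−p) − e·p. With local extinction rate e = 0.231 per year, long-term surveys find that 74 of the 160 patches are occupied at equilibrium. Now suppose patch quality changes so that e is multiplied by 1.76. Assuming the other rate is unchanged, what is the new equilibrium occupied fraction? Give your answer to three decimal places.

Observed p* = 74/160 = 0.46250.
Balance m(1−p*) = e·p* gives m = e·p*/(1−p*) = 0.231×0.46250/0.53750 = 0.19877.
New p* = m/(m+e) = 0.19877/(0.19877+0.40656) = 0.32837.

0.328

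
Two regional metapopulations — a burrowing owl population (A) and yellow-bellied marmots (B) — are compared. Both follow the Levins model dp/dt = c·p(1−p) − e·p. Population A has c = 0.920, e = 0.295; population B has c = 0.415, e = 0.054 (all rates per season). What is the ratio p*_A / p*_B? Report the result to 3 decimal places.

0.781

A: p*_A = 1 − 0.295/0.920 = 0.6793.
B: p*_B = 1 − 0.054/0.415 = 0.8699.
p*_A / p*_B = 0.6793/0.8699 = 0.7810.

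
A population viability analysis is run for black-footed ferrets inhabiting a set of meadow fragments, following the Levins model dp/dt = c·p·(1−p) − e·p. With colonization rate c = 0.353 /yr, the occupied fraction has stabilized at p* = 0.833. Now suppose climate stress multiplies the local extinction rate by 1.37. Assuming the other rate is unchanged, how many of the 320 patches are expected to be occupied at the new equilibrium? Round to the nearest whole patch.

Balance c(1−p*) = e gives e = 0.353×(1 − 0.83300) = 0.05895.
New p* = 1 − e/c = 1 − 0.08076/0.35300 = 0.77122.
Expected occupied = 320 × 0.77122 = 246.79 ≈ 247.

247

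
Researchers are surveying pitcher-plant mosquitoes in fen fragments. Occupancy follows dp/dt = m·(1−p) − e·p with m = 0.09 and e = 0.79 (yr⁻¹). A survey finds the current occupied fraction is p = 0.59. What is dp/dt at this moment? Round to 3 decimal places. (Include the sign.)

-0.429

Colonization term: m·(1−p) = 0.09×0.4100 = 0.03690.
Extinction term: e·p = 0.46610.
dp/dt = 0.03690 − 0.46610 = -0.42920.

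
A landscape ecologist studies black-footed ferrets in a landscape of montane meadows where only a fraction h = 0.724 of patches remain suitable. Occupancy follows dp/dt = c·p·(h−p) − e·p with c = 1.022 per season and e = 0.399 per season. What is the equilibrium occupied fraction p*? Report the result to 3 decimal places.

0.334

Setting dp/dt = 0 and dividing by p* gives c·(h−p*) = e.
So p* = h − e/c = 0.724 − 0.399/1.022 = 0.724 − 0.3904 = 0.3336.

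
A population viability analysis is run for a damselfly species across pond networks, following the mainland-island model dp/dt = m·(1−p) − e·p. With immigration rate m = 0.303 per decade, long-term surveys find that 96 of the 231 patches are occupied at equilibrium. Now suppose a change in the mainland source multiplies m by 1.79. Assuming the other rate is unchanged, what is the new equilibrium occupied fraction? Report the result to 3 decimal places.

0.560

Observed p* = 96/231 = 0.41558.
Balance m(1−p*) = e·p* gives e = m(1−p*)/p* = 0.303×0.58442/0.41558 = 0.42610.
New p* = m/(m+e) = 0.54237/(0.54237+0.42610) = 0.56003.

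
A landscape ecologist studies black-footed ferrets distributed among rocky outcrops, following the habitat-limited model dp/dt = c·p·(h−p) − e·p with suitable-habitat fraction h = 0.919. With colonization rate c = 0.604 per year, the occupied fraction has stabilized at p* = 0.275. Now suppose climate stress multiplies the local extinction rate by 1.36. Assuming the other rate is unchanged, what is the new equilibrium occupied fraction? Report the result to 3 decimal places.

0.043

Balance c(h−p*) = e gives e = 0.604×(0.919 − 0.27500) = 0.38898.
New p* = 0.919 − e/c = 0.919 − 0.52901/0.60400 = 0.04316.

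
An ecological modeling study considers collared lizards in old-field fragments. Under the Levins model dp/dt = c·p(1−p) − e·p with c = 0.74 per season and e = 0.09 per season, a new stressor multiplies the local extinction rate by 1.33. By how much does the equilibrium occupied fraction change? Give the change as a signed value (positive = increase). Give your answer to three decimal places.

-0.040

Before: p* = 1 − 0.09/0.74 = 0.8784.
After the change, c = 0.74, e = 0.1197, so p* = 1 − 0.1197/0.74 = 0.8382.
Δp* = 0.8382 − 0.8784 = -0.0401.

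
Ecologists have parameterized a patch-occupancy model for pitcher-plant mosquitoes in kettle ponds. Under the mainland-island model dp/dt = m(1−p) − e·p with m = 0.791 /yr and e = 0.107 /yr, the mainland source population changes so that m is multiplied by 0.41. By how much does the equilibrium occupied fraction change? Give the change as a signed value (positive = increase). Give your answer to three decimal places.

-0.129

Before: p* = 0.791/(0.791+0.107) = 0.8808.
After: m = 0.32431, e = 0.107; p* = 0.32431/0.4313 = 0.7519.
Δp* = 0.7519 − 0.8808 = -0.1289.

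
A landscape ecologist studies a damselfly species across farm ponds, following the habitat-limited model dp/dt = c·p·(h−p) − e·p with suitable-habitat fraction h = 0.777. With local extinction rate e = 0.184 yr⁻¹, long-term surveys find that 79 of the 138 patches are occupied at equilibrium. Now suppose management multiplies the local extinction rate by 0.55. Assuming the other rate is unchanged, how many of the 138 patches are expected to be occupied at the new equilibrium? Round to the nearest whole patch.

92

Observed p* = 79/138 = 0.57246.
Balance c(h−p*) = e gives c = e/(0.777 − 0.57246) = 0.184/0.20454 = 0.89958.
New p* = 0.777 − e/c = 0.777 − 0.10120/0.89958 = 0.66450.
Expected occupied = 138 × 0.66450 = 91.70 ≈ 92.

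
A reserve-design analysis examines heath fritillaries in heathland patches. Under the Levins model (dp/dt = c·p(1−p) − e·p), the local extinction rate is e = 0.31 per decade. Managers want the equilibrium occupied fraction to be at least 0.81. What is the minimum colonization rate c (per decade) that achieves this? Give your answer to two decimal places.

p* = 1 − e/c ≥ 0.81 requires e/c ≤ 0.1900, i.e. c ≥ e/0.1900.
c_min = 0.31/0.1900 = 1.6316.

1.63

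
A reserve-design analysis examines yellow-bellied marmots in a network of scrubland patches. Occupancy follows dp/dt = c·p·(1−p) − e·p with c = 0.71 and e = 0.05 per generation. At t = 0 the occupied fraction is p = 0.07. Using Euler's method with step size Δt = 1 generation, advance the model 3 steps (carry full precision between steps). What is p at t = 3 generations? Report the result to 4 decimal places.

0.2731

Update rule: p ← p + [c·p·(1−p) − e·p]·Δt with Δt = 1.
t = 1: p = 0.07000 + (+0.04272) = 0.11272
t = 2: p = 0.11272 + (+0.06537) = 0.17810
t = 3: p = 0.17810 + (+0.09502) = 0.27312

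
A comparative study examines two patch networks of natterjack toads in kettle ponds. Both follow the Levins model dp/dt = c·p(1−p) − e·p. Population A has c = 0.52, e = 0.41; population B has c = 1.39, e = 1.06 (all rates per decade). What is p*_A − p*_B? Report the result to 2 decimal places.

-0.03

A: p*_A = 1 − 0.41/0.52 = 0.2115.
B: p*_B = 1 − 1.06/1.39 = 0.2374.
p*_A − p*_B = 0.2115 − 0.2374 = -0.0259.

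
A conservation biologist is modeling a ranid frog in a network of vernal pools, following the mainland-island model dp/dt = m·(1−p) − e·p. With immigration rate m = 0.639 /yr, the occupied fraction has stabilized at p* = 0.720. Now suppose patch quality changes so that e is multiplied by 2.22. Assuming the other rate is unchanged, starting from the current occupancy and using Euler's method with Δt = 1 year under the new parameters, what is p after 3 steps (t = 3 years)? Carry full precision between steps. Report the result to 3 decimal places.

0.535

Balance m(1−p*) = e·p* gives e = m(1−p*)/p* = 0.639×0.28000/0.72000 = 0.24850.
Starting from p₀ = 0.72000; update p ← p + (dp/dt)·Δt with the new parameters.
  1  |  dp/dt·Δt = -0.218282  |  p_1 = 0.501718
  2  |  dp/dt·Δt = +0.041620  |  p_2 = 0.543338
  3  |  dp/dt·Δt = -0.007936  |  p_3 = 0.535402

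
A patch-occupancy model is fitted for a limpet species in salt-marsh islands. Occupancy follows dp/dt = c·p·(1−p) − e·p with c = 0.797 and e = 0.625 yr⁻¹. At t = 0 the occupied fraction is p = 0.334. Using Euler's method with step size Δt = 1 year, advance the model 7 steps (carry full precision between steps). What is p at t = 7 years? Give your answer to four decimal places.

0.2365

Update rule: p ← p + [c·p·(1−p) − e·p]·Δt with Δt = 1.
t = 1: p = 0.33400 + (-0.03146) = 0.30254
t = 2: p = 0.30254 + (-0.02091) = 0.28163
t = 3: p = 0.28163 + (-0.01477) = 0.26685
t = 4: p = 0.26685 + (-0.01086) = 0.25600
t = 5: p = 0.25600 + (-0.00820) = 0.24780
t = 6: p = 0.24780 + (-0.00632) = 0.24148
t = 7: p = 0.24148 + (-0.00494) = 0.23654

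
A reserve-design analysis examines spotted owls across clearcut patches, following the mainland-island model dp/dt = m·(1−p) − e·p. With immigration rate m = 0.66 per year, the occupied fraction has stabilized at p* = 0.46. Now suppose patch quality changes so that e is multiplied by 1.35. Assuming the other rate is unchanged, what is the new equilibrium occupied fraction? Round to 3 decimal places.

0.387

Balance m(1−p*) = e·p* gives e = m(1−p*)/p* = 0.66×0.54000/0.46000 = 0.77478.
New p* = m/(m+e) = 0.66000/(0.66000+1.04595) = 0.38688.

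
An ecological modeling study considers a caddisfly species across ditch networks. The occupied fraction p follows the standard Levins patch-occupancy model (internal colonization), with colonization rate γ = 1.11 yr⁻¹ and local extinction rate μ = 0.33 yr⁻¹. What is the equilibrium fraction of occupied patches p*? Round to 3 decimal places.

0.703

At equilibrium, colonization balances extinction: γ·p*·(1−p*) = μ·p*.
So p* = 1 − μ/γ = 1 − 0.33/1.11 = 1 − 0.2973 = 0.7027.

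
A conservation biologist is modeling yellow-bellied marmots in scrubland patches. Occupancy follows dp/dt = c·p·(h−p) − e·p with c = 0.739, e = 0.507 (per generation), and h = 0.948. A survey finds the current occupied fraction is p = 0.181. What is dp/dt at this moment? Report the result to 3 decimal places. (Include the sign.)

Colonization term: c·p·(h−p) = 0.739×0.181×0.7670 = 0.10259.
Extinction term: e·p = 0.09177.
dp/dt = 0.10259 − 0.09177 = 0.01083.

0.011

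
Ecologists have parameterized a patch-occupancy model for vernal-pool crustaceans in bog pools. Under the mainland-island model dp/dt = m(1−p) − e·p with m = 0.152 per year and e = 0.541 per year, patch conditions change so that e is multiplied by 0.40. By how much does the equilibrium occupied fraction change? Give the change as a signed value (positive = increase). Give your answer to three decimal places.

Before: p* = 0.152/(0.152+0.541) = 0.2193.
After: m = 0.152, e = 0.2164; p* = 0.152/0.3684 = 0.4126.
Δp* = 0.4126 − 0.2193 = +0.1933.

0.193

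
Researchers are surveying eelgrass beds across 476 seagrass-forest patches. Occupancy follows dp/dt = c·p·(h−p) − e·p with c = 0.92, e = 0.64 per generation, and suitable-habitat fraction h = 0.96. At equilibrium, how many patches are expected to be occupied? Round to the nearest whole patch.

p* = h − e/c = 0.96 − 0.6957 = 0.2643.
Expected occupied patches = N × p* = 476 × 0.2643 = 125.83 ≈ 126.

126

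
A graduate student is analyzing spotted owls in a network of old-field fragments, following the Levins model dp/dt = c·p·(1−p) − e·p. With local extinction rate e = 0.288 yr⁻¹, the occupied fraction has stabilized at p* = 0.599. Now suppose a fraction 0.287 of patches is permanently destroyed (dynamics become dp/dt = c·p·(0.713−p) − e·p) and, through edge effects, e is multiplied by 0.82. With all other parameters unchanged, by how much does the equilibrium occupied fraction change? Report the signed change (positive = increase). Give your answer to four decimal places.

Balance c(1−p*) = e gives c = e/(1 − 0.59900) = 0.288/0.40100 = 0.71820.
New p* = 0.713 − e/c = 0.713 − 0.23616/0.71820 = 0.38418.
Δp* = 0.38418 − 0.59900 = -0.21482.

-0.2148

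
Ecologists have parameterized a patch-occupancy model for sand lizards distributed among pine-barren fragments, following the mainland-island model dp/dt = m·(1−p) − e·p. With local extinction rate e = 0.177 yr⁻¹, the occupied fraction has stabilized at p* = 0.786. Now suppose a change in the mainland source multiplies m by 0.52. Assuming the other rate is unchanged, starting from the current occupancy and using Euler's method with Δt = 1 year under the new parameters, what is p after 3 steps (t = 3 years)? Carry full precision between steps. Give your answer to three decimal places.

Balance m(1−p*) = e·p* gives m = e·p*/(1−p*) = 0.177×0.78600/0.21400 = 0.65010.
Starting from p₀ = 0.78600; update p ← p + (dp/dt)·Δt with the new parameters.
p: 0.78600 → 0.71922  (Δp = -0.06678)
p: 0.71922 → 0.68684  (Δp = -0.03238)
p: 0.68684 → 0.67113  (Δp = -0.01570)

0.671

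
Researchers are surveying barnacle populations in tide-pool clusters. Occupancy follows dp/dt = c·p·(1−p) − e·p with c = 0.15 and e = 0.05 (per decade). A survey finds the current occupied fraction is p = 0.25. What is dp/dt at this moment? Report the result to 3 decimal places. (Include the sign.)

Colonization term: c·p·(1−p) = 0.15×0.25×0.7500 = 0.02812.
Extinction term: e·p = 0.01250.
dp/dt = 0.02812 − 0.01250 = 0.01562.

0.016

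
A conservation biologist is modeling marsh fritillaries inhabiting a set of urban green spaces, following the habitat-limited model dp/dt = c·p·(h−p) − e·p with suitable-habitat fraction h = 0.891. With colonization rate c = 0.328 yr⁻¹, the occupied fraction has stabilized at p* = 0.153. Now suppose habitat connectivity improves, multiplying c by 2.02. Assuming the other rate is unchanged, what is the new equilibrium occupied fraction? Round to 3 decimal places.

0.526

Balance c(h−p*) = e gives e = 0.328×(0.891 − 0.15300) = 0.24206.
New p* = 0.891 − e/c = 0.891 − 0.24206/0.66256 = 0.52566.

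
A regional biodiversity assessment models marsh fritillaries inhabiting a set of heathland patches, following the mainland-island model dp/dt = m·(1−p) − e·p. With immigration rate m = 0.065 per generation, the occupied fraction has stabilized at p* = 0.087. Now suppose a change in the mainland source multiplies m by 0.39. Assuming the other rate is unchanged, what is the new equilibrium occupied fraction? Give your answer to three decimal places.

0.036

Balance m(1−p*) = e·p* gives e = m(1−p*)/p* = 0.065×0.91300/0.08700 = 0.68213.
New p* = m/(m+e) = 0.02535/(0.02535+0.68213) = 0.03583.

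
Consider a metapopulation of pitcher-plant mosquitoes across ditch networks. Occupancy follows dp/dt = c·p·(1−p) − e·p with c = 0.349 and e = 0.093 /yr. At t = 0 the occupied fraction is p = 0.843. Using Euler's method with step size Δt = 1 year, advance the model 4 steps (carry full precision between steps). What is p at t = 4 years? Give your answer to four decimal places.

0.7628

Update rule: p ← p + [c·p·(1−p) − e·p]·Δt with Δt = 1.
  1  |  dp/dt·Δt = -0.032209  |  p_1 = 0.810791
  2  |  dp/dt·Δt = -0.021864  |  p_2 = 0.788928
  3  |  dp/dt·Δt = -0.015254  |  p_3 = 0.773673
  4  |  dp/dt·Δt = -0.010841  |  p_4 = 0.762832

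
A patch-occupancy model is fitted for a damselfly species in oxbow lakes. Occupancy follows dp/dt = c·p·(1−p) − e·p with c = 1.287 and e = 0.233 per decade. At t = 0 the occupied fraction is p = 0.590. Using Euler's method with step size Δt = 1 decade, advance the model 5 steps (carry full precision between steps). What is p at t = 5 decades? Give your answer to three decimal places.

Update rule: p ← p + [c·p·(1−p) − e·p]·Δt with Δt = 1.
p: 0.59000 → 0.76386  (Δp = +0.17386)
p: 0.76386 → 0.81803  (Δp = +0.05417)
p: 0.81803 → 0.81901  (Δp = +0.00098)
p: 0.81901 → 0.81896  (Δp = -0.00005)
p: 0.81896 → 0.81896  (Δp = +0.00000)

0.819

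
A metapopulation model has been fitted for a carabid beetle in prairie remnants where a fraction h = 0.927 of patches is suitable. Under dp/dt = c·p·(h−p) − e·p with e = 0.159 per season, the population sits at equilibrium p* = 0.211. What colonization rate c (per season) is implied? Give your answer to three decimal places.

0.222

At equilibrium c(h−p*) = e, so c = e/(h−p*).
c = 0.159/(0.927 − 0.211) = 0.159/0.7160 = 0.2221.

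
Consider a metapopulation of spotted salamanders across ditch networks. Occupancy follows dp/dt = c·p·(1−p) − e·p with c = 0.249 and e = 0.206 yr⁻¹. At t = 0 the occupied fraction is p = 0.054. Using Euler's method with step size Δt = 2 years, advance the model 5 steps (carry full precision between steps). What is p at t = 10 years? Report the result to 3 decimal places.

Update rule: p ← p + [c·p·(1−p) − e·p]·Δt with Δt = 2.
  1  |  dp/dt·Δt = +0.003192  |  p_1 = 0.057192
  2  |  dp/dt·Δt = +0.003290  |  p_2 = 0.060481
  3  |  dp/dt·Δt = +0.003380  |  p_3 = 0.063861
  4  |  dp/dt·Δt = +0.003461  |  p_4 = 0.067322
  5  |  dp/dt·Δt = +0.003533  |  p_5 = 0.070855

0.071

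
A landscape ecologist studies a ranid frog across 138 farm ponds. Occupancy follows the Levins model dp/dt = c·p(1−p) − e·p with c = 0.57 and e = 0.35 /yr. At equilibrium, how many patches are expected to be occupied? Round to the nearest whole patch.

53

p* = 1 − e/c = 1 − 0.35/0.57 = 0.3860.
Expected occupied patches = N × p* = 138 × 0.3860 = 53.26 ≈ 53.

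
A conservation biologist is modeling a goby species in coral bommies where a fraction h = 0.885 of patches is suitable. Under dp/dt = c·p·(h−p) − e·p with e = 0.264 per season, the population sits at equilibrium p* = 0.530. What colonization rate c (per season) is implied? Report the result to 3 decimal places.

0.744

At equilibrium c(h−p*) = e, so c = e/(h−p*).
c = 0.264/(0.885 − 0.530) = 0.264/0.3550 = 0.7437.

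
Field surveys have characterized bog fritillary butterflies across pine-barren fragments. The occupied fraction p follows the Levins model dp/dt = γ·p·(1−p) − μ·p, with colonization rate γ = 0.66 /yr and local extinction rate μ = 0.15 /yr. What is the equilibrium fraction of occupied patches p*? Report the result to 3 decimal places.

Setting dp/dt = 0 and dividing through by p* gives γ·(1−p*) = μ.
So p* = 1 − μ/γ = 1 − 0.15/0.66 = 1 − 0.2273 = 0.7727.

0.773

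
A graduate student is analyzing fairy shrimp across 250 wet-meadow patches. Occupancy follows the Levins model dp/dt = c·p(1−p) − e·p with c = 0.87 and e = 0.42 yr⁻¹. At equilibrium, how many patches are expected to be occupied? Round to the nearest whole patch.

129

p* = 1 − e/c = 1 − 0.42/0.87 = 0.5172.
Expected occupied patches = N × p* = 250 × 0.5172 = 129.31 ≈ 129.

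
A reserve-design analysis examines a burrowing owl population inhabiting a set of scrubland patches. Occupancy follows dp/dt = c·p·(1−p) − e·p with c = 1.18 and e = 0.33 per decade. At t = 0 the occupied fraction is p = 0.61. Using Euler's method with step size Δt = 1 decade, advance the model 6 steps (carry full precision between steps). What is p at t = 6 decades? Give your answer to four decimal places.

0.7203

Update rule: p ← p + [c·p·(1−p) − e·p]·Δt with Δt = 1.
  1  |  dp/dt·Δt = +0.079422  |  p_1 = 0.689422
  2  |  dp/dt·Δt = +0.025152  |  p_2 = 0.714574
  3  |  dp/dt·Δt = +0.004861  |  p_3 = 0.719435
  4  |  dp/dt·Δt = +0.000767  |  p_4 = 0.720202
  5  |  dp/dt·Δt = +0.000116  |  p_5 = 0.720318
  6  |  dp/dt·Δt = +0.000017  |  p_6 = 0.720336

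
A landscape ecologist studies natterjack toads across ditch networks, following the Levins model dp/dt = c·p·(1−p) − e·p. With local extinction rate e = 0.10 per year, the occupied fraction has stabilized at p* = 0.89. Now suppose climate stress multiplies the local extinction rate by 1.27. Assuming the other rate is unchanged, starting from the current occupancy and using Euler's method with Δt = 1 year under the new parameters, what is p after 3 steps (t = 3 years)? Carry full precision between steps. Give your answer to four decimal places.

Balance c(1−p*) = e gives c = e/(1 − 0.89000) = 0.10/0.11000 = 0.90909.
Starting from p₀ = 0.89000; update p ← p + (dp/dt)·Δt with the new parameters.
  1  |  dp/dt·Δt = -0.024030  |  p_1 = 0.865970
  2  |  dp/dt·Δt = -0.004464  |  p_2 = 0.861506
  3  |  dp/dt·Δt = -0.000945  |  p_3 = 0.860562

0.8606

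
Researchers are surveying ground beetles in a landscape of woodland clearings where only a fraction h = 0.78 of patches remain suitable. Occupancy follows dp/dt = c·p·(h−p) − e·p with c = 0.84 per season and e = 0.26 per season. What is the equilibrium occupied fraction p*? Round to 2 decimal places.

Setting dp/dt = 0 and dividing by p* gives c·(h−p*) = e.
So p* = h − e/c = 0.78 − 0.26/0.84 = 0.78 − 0.3095 = 0.4705.

0.47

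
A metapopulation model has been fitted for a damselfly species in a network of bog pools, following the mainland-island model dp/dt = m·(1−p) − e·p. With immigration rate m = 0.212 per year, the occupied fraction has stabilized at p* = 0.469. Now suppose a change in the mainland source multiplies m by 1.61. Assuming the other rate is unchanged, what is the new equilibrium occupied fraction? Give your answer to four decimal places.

0.5871

Balance m(1−p*) = e·p* gives e = m(1−p*)/p* = 0.212×0.53100/0.46900 = 0.24003.
New p* = m/(m+e) = 0.34132/(0.34132+0.24003) = 0.58712.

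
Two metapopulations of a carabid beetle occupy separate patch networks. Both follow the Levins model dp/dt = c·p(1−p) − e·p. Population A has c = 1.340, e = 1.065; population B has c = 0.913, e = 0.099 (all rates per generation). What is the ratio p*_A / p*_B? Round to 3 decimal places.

0.230

A: p*_A = 1 − 1.065/1.340 = 0.2052.
B: p*_B = 1 − 0.099/0.913 = 0.8916.
p*_A / p*_B = 0.2052/0.8916 = 0.2302.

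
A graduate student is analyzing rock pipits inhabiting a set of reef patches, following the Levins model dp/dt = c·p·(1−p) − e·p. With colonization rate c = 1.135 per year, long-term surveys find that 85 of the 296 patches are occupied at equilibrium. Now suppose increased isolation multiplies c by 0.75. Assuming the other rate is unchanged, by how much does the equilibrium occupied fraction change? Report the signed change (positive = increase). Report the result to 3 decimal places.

-0.238

Observed p* = 85/296 = 0.28716.
Balance c(1−p*) = e gives e = 1.135×(1 − 0.28716) = 0.80907.
New p* = 1 − e/c = 1 − 0.80907/0.85125 = 0.04955.
Δp* = 0.04955 − 0.28716 = -0.23761.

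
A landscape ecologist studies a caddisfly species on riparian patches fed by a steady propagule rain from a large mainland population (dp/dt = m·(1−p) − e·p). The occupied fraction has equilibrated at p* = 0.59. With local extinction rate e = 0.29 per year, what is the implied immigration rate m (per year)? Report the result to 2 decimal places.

At equilibrium m(1−p*) = e·p*, so m = e·p*/(1−p*).
m = 0.29 × 0.59 / 0.4100 = 0.1711/0.4100 = 0.4173.

0.42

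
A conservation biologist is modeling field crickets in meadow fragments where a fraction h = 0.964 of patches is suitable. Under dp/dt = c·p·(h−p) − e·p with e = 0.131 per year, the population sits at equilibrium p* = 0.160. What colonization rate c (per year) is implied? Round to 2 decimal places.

0.16

At equilibrium c(h−p*) = e, so c = e/(h−p*).
c = 0.131/(0.964 − 0.160) = 0.131/0.8040 = 0.1629.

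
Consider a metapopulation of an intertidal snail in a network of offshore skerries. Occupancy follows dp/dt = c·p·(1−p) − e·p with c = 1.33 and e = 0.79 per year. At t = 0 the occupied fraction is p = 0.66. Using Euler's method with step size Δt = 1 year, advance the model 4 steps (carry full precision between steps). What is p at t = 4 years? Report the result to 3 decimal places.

0.409

Update rule: p ← p + [c·p·(1−p) − e·p]·Δt with Δt = 1.
t = 1: p = 0.66000 + (-0.22295) = 0.43705
t = 2: p = 0.43705 + (-0.01804) = 0.41901
t = 3: p = 0.41901 + (-0.00724) = 0.41177
t = 4: p = 0.41177 + (-0.00315) = 0.40862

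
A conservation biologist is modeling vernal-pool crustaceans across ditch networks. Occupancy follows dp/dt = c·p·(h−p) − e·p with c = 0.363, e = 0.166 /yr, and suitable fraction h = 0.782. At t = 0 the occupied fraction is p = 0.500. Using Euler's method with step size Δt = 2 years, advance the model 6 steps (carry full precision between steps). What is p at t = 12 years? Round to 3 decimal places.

0.346

Update rule: p ← p + [c·p·(h−p) − e·p]·Δt with Δt = 2.
step 1: Δp = -0.06363, p = 0.43637
step 2: Δp = -0.03538, p = 0.40099
step 3: Δp = -0.02221, p = 0.37878
step 4: Δp = -0.01487, p = 0.36391
step 5: Δp = -0.01036, p = 0.35355
step 6: Δp = -0.00741, p = 0.34614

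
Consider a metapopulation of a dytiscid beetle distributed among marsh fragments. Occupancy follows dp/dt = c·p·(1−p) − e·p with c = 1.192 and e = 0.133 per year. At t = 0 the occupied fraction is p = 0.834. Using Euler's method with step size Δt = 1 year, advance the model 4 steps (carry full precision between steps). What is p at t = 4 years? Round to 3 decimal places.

0.888

Update rule: p ← p + [c·p·(1−p) − e·p]·Δt with Δt = 1.
p: 0.83400 → 0.88810  (Δp = +0.05410)
p: 0.88810 → 0.88844  (Δp = +0.00034)
p: 0.88844 → 0.88842  (Δp = -0.00002)
p: 0.88842 → 0.88842  (Δp = +0.00000)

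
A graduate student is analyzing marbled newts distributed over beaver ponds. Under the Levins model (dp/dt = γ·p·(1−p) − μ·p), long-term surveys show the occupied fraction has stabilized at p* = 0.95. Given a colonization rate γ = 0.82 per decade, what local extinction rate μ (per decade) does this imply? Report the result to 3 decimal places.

At equilibrium γ(1−p*) = μ.
μ = 0.82 × (1 − 0.95) = 0.82 × 0.0500 = 0.0410.

0.041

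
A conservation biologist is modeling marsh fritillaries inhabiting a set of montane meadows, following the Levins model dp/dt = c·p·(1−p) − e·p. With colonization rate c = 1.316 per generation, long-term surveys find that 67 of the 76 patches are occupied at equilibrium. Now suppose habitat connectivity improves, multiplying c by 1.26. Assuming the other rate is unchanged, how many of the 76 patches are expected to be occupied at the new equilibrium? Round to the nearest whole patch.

Observed p* = 67/76 = 0.88158.
Balance c(1−p*) = e gives e = 1.316×(1 − 0.88158) = 0.15584.
New p* = 1 − e/c = 1 − 0.15584/1.65816 = 0.90602.
Expected occupied = 76 × 0.90602 = 68.86 ≈ 69.

69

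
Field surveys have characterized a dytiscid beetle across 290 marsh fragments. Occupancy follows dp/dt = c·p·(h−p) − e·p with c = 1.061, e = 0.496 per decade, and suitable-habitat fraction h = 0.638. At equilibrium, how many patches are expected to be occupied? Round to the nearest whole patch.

p* = h − e/c = 0.638 − 0.4675 = 0.1705.
Expected occupied patches = N × p* = 290 × 0.1705 = 49.45 ≈ 49.

49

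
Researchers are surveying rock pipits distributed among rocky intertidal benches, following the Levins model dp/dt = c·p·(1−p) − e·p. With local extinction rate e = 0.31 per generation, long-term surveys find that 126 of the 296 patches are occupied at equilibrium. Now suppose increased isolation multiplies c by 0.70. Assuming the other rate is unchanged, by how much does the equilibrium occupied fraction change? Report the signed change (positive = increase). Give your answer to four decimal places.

-0.2461

Observed p* = 126/296 = 0.42568.
Balance c(1−p*) = e gives c = e/(1 − 0.42568) = 0.31/0.57432 = 0.53977.
New p* = 1 − e/c = 1 − 0.31000/0.37784 = 0.17955.
Δp* = 0.17955 − 0.42568 = -0.24613.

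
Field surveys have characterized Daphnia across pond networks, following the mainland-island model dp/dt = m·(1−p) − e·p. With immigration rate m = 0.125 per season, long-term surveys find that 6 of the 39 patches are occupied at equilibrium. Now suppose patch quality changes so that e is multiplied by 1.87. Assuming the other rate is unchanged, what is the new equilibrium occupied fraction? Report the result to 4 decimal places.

Observed p* = 6/39 = 0.15385.
Balance m(1−p*) = e·p* gives e = m(1−p*)/p* = 0.125×0.84615/0.15385 = 0.68748.
New p* = m/(m+e) = 0.12500/(0.12500+1.28559) = 0.08862.

0.0886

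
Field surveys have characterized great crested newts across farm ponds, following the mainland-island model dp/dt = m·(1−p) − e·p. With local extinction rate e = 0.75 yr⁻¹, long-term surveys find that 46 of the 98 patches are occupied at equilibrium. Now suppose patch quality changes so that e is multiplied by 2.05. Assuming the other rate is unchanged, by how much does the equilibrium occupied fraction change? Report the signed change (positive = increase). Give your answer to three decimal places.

Observed p* = 46/98 = 0.46939.
Balance m(1−p*) = e·p* gives m = e·p*/(1−p*) = 0.75×0.46939/0.53061 = 0.66347.
New p* = m/(m+e) = 0.66347/(0.66347+1.53750) = 0.30144.
Δp* = 0.30144 − 0.46939 = -0.16795.

-0.168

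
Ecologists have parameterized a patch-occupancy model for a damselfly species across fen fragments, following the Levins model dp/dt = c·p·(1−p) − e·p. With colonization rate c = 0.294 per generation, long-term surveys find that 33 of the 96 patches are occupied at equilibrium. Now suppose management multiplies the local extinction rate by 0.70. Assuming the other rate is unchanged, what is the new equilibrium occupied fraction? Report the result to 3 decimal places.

Observed p* = 33/96 = 0.34375.
Balance c(1−p*) = e gives e = 0.294×(1 − 0.34375) = 0.19294.
New p* = 1 − e/c = 1 − 0.13506/0.29400 = 0.54061.

0.541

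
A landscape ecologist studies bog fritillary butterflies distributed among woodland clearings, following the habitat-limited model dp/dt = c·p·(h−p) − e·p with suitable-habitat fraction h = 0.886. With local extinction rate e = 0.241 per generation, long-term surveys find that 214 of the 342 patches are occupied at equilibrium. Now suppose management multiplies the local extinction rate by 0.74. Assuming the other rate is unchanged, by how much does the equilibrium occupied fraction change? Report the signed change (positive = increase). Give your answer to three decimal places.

0.068

Observed p* = 214/342 = 0.62573.
Balance c(h−p*) = e gives c = e/(0.886 − 0.62573) = 0.241/0.26027 = 0.92596.
New p* = 0.886 − e/c = 0.886 − 0.17834/0.92596 = 0.69340.
Δp* = 0.69340 − 0.62573 = +0.06767.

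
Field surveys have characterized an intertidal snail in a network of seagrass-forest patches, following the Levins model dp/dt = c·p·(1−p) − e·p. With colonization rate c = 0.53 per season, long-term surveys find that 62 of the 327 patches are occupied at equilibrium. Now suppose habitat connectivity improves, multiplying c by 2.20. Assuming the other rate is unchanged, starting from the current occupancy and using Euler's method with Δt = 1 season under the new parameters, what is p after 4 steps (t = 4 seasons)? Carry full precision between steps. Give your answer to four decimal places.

Observed p* = 62/327 = 0.18960.
Balance c(1−p*) = e gives e = 0.53×(1 − 0.18960) = 0.42951.
Starting from p₀ = 0.18960; update p ← p + (dp/dt)·Δt with the new parameters.
p: 0.18960 → 0.28733  (Δp = +0.09772)
p: 0.28733 → 0.40268  (Δp = +0.11535)
p: 0.40268 → 0.51018  (Δp = +0.10750)
p: 0.51018 → 0.58243  (Δp = +0.07225)

0.5824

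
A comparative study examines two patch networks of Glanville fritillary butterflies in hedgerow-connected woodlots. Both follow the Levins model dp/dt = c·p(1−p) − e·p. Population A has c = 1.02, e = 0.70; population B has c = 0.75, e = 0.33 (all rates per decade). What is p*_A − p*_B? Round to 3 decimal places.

A: p*_A = 1 − 0.70/1.02 = 0.3137.
B: p*_B = 1 − 0.33/0.75 = 0.5600.
p*_A − p*_B = 0.3137 − 0.5600 = -0.2463.

-0.246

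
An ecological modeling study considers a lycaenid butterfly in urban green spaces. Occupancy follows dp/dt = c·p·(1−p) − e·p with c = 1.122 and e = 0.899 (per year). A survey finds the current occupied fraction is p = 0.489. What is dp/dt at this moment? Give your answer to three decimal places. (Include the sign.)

-0.159

Colonization term: c·p·(1−p) = 1.122×0.489×0.5110 = 0.28036.
Extinction term: e·p = 0.43961.
dp/dt = 0.28036 − 0.43961 = -0.15925.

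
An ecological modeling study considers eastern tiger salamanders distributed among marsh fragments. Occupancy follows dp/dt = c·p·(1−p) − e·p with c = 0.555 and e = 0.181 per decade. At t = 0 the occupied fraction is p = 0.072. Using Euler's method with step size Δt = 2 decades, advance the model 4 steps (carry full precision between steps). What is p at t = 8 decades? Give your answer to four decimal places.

0.4215

Update rule: p ← p + [c·p·(1−p) − e·p]·Δt with Δt = 2.
t = 2: p = 0.07200 + (+0.04810) = 0.12010
t = 4: p = 0.12010 + (+0.07382) = 0.19393
t = 6: p = 0.19393 + (+0.10331) = 0.29724
t = 8: p = 0.29724 + (+0.12427) = 0.42150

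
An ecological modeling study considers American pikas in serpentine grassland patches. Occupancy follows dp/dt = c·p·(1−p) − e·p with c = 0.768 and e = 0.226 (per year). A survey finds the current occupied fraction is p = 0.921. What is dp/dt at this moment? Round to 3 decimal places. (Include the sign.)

Colonization term: c·p·(1−p) = 0.768×0.921×0.0790 = 0.05588.
Extinction term: e·p = 0.20815.
dp/dt = 0.05588 − 0.20815 = -0.15227.

-0.152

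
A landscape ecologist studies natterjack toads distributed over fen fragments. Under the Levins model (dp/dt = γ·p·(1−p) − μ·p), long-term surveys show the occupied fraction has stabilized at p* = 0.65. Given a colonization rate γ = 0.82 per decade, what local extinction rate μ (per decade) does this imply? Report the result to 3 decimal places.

0.287

At equilibrium γ(1−p*) = μ.
μ = 0.82 × (1 − 0.65) = 0.82 × 0.3500 = 0.2870.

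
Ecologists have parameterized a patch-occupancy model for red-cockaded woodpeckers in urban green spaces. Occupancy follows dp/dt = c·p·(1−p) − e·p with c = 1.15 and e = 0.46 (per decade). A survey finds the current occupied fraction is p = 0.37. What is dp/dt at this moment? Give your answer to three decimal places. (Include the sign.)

0.098

Colonization term: c·p·(1−p) = 1.15×0.37×0.6300 = 0.26806.
Extinction term: e·p = 0.17020.
dp/dt = 0.26806 − 0.17020 = 0.09786.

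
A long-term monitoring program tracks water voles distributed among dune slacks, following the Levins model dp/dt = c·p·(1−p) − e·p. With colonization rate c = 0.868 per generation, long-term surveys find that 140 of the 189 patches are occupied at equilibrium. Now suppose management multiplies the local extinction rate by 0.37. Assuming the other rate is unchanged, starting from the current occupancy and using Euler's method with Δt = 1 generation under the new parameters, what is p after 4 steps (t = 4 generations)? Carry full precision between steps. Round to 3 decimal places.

Observed p* = 140/189 = 0.74074.
Balance c(1−p*) = e gives e = 0.868×(1 − 0.74074) = 0.22504.
Starting from p₀ = 0.74074; update p ← p + (dp/dt)·Δt with the new parameters.
step 1: Δp = +0.10502, p = 0.84576
step 2: Δp = +0.04281, p = 0.88857
step 3: Δp = +0.01196, p = 0.90053
step 4: Δp = +0.00277, p = 0.90330

0.903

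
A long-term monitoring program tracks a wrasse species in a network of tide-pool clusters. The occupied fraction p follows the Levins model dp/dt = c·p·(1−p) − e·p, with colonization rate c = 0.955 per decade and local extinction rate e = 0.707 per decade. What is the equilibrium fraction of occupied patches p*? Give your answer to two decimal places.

At equilibrium, colonization balances extinction: c·p*·(1−p*) = e·p*.
So p* = 1 − e/c = 1 − 0.707/0.955 = 1 − 0.7403 = 0.2597.

0.26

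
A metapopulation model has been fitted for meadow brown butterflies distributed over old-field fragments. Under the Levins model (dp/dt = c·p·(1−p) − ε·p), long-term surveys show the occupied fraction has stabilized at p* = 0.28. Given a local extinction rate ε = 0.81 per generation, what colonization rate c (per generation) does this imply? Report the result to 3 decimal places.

1.125

At equilibrium c(1−p*) = ε, so c = ε/(1−p*).
c = 0.81/(1 − 0.28) = 0.81/0.7200 = 1.1250.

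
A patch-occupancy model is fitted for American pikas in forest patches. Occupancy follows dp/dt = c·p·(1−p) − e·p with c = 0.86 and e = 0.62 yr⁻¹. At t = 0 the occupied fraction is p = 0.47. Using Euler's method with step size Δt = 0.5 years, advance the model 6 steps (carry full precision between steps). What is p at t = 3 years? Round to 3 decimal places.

0.340

Update rule: p ← p + [c·p·(1−p) − e·p]·Δt with Δt = 0.5.
t = 0.5: p = 0.47000 + (-0.03859) = 0.43141
t = 1: p = 0.43141 + (-0.02826) = 0.40315
t = 1.5: p = 0.40315 + (-0.02151) = 0.38164
t = 2: p = 0.38164 + (-0.01683) = 0.36481
t = 2.5: p = 0.36481 + (-0.01345) = 0.35136
t = 3: p = 0.35136 + (-0.01092) = 0.34044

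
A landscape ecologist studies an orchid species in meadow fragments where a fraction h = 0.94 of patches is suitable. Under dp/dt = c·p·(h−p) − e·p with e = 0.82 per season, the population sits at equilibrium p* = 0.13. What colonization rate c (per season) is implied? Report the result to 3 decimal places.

At equilibrium c(h−p*) = e, so c = e/(h−p*).
c = 0.82/(0.94 − 0.13) = 0.82/0.8100 = 1.0123.

1.012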